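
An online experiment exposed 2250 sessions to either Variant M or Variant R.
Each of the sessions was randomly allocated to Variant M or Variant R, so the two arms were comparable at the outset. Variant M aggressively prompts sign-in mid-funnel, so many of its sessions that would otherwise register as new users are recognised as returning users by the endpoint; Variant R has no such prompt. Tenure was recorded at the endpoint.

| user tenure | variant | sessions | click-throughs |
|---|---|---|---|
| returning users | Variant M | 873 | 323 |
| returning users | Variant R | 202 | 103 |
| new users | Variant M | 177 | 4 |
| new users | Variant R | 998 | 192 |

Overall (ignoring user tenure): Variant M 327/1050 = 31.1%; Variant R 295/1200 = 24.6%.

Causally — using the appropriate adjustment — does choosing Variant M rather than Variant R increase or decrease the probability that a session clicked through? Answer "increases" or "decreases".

User tenure is downstream of the variant. One should not condition on a consequence of treatment, so the overall rates are the right comparison.
Pooled: Variant M 31.1% vs Variant R 24.6%; Variant M is higher overall.

increases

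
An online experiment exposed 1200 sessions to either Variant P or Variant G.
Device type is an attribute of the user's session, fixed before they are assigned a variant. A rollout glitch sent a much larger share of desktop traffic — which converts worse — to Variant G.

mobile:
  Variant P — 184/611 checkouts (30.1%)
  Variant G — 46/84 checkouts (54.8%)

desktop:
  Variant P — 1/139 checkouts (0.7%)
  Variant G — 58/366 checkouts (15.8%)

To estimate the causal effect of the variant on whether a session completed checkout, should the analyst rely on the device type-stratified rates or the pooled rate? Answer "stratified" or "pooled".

Device type satisfies the back-door criterion: it is not a descendant of the variant, and it blocks the spurious path from variant to outcome. Adjusting for it (i.e., using the within-device type rates) gives the causal effect.
Within each level — mobile: 30.1% vs 54.8%; desktop: 0.7% vs 15.8% — Variant G is higher every time.

stratified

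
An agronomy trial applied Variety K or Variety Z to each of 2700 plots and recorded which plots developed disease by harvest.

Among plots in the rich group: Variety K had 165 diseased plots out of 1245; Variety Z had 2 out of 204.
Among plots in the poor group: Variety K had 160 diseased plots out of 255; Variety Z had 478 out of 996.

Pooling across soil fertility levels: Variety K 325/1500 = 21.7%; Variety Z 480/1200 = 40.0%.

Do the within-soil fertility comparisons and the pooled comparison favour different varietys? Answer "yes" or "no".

yes

Within each soil fertility level (rich 13.3% vs 1.0%; poor 62.7% vs 48.0%), Variety Z has the lower rate every time. Pooled: 21.7% vs 40.0% — Variety K has the lower rate overall. The two comparisons disagree.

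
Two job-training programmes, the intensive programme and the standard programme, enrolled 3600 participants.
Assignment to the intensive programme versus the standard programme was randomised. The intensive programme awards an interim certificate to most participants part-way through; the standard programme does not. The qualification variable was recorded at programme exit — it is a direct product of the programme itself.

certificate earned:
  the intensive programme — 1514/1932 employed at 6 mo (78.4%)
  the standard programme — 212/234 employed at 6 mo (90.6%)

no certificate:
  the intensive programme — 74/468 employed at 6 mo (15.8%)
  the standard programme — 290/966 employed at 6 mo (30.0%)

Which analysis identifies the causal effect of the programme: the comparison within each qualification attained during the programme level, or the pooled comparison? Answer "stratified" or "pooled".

pooled

The stratified and pooled comparisons disagree (the standard programme wins within each qualification attained during the programme; the intensive programme wins overall), so the answer turns on the causal role of qualification attained during the programme.
Qualification attained during the programme lies on the pathway programme → qualification attained during the programme → outcome, so adjusting for it blocks the indirect effect. For the total causal effect of programme, use the unadjusted pooled rates.
Pooled: the intensive programme 66.2% vs the standard programme 41.8%; the intensive programme is higher overall.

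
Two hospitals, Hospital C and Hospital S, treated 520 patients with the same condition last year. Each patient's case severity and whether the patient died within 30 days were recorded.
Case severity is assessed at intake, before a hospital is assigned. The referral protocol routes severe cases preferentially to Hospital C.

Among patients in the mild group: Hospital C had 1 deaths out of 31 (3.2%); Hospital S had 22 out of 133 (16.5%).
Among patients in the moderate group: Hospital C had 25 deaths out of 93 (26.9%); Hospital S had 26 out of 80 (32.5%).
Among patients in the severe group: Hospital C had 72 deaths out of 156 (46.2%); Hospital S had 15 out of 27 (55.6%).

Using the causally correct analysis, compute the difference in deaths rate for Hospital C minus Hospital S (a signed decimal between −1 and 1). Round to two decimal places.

Hospital C is lower inside every case severity stratum but Hospital S is lower in aggregate. Whether to stratify depends on how case severity relates to the hospital.
Case severity is set before the hospital has any effect — it is not caused by the hospital — and it independently drives the outcome. That makes it a confounder, so the causal comparison is within case severity levels.
Adjusting over the population distribution of case severity: 0.315·(0.032−0.165) + 0.333·(0.269−0.325) + 0.352·(0.462−0.556) = -0.094.

-0.09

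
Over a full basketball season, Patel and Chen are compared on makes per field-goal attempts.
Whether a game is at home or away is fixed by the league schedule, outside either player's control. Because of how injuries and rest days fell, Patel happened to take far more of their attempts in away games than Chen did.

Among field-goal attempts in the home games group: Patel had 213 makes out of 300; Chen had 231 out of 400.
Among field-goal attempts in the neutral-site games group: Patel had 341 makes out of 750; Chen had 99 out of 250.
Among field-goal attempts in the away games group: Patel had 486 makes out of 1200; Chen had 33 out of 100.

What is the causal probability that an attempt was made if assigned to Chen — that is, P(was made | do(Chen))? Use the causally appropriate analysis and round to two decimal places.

The game venue-specific comparison favours Patel throughout, but the pooled figures favour Chen. The question is whether to condition on game venue.
The imbalance in game venue arose from how field-goal attempts were allocated, not from anything the player did; and game venue independently affects the outcome. The pooled gap is confounded — condition on game venue.
Standardising Chen to the population game venue mix: 0.233·231/400 + 0.333·99/250 + 0.433·33/100 = 0.410.

0.41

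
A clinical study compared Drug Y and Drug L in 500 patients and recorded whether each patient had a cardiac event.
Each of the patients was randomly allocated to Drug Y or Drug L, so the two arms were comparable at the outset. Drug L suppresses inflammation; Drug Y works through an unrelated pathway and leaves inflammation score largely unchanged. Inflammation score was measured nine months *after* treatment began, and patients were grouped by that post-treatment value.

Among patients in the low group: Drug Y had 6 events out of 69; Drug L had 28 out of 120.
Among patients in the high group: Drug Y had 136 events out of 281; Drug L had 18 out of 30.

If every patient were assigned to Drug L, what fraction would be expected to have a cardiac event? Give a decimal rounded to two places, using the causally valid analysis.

Drug Y is lower inside every inflammation score stratum but Drug L is lower in aggregate. Whether to stratify depends on how inflammation score relates to the drug.
Inflammation score is downstream of the drug. One should not condition on a consequence of treatment, so the overall rates are the right comparison.
So P(outcome | do(Drug L)) is just the pooled rate for Drug L: 46/150 = 0.307.

0.31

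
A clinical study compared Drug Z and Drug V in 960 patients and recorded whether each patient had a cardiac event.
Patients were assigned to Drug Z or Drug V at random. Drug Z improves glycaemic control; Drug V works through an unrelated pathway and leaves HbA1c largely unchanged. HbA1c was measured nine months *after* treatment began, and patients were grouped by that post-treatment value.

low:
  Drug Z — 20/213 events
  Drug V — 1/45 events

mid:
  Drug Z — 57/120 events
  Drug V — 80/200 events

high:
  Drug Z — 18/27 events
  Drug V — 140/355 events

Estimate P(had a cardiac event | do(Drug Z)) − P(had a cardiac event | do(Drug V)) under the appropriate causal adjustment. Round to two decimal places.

Because the drug influences HbA1c, HbA1c is a post-treatment mediator, not a confounder. Stratifying on it would bias the estimate; the causal effect is the crude pooled difference.
The causal difference is the pooled difference: 0.264 − 0.368 = -0.104.

-0.10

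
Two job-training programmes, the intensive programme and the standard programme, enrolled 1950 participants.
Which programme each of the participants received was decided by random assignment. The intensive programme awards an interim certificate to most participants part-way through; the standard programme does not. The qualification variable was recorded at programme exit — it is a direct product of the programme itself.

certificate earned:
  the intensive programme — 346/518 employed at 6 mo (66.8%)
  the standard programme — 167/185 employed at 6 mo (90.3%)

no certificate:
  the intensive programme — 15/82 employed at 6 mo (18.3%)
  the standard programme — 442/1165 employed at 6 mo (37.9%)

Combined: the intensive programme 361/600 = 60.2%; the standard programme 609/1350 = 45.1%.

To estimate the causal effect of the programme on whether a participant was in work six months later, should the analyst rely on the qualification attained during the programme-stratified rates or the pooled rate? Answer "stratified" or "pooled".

Stratifying would compare programmes among participants the programmes themselves sorted into qualification attained during the programme groups — a form of selection on an intermediate. The unconditioned pooled rates give the total causal effect.
Pooled: the intensive programme 60.2% vs the standard programme 45.1%; the intensive programme is higher overall.

pooled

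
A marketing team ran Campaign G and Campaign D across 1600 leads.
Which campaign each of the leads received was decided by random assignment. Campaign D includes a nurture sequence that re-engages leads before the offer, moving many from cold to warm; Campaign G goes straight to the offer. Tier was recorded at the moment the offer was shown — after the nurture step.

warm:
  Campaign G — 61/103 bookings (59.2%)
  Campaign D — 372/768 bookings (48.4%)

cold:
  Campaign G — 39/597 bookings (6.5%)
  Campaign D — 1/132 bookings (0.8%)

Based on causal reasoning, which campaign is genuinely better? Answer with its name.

Within every engagement tier level Campaign G has the higher rate, yet pooled Campaign D does — Simpson's reversal.
Engagement tier is recorded after the campaign and is itself shifted by it — it sits on the causal path from campaign to outcome. Conditioning on a mediator would strip out part of the effect we want; the pooled comparison gives the total causal effect.
Pooled: Campaign G 14.3% vs Campaign D 41.4%; Campaign D is higher overall.

Campaign D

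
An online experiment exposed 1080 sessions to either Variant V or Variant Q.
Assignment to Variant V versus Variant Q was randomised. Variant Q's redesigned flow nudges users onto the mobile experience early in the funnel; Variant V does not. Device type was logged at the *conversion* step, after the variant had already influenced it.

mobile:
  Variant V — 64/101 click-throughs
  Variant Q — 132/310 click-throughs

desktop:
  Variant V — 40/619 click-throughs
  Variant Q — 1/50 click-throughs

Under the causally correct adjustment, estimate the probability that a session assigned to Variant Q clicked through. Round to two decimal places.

Device type lies on the pathway variant → device type → outcome, so adjusting for it blocks the indirect effect. For the total causal effect of variant, use the unadjusted pooled rates.
So P(outcome | do(Variant Q)) is just the pooled rate for Variant Q: 133/360 = 0.369.

0.37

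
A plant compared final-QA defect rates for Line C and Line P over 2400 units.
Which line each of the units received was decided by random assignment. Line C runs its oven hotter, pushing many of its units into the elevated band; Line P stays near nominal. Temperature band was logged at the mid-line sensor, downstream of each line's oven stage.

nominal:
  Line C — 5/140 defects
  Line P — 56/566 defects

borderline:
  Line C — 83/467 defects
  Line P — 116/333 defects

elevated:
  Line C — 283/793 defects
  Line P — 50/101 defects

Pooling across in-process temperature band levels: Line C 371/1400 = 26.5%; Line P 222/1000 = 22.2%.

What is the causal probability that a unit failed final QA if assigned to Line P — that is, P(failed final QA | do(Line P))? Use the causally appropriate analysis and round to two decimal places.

0.22

The stratified and pooled comparisons disagree (Line C wins within each in-process temperature band; Line P wins overall), so the answer turns on the causal role of in-process temperature band.
In-process temperature band here is a post-treatment variable shaped by the line; conditioning on it would introduce bias rather than remove it. The overall comparison is the causal one.
So P(outcome | do(Line P)) is just the pooled rate for Line P: 222/1000 = 0.222.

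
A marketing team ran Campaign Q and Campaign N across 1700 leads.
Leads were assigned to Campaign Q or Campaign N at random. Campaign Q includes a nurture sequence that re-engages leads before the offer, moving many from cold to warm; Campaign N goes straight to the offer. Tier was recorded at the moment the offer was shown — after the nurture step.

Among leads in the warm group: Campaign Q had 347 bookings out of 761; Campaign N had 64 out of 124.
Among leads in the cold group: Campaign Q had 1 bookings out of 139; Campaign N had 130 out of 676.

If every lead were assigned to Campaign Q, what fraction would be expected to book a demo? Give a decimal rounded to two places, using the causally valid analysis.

0.39

Engagement tier is downstream of the campaign. One should not condition on a consequence of treatment, so the overall rates are the right comparison.
So P(outcome | do(Campaign Q)) is just the pooled rate for Campaign Q: 348/900 = 0.387.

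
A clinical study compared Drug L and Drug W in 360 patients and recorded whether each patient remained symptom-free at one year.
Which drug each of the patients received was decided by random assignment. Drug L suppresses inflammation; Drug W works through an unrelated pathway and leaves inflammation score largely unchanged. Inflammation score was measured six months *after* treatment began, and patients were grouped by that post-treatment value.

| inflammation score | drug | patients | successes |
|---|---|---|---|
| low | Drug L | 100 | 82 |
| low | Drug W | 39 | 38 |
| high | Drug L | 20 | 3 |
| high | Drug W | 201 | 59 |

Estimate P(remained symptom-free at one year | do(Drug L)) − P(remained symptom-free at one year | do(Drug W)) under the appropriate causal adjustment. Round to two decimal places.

+0.30

Drug W is higher inside every inflammation score stratum but Drug L is higher in aggregate. Whether to stratify depends on how inflammation score relates to the drug.
Stratifying would compare drugs among patients the drugs themselves sorted into inflammation score groups — a form of selection on an intermediate. The unconditioned pooled rates give the total causal effect.
The causal difference is the pooled difference: 0.708 − 0.404 = +0.304.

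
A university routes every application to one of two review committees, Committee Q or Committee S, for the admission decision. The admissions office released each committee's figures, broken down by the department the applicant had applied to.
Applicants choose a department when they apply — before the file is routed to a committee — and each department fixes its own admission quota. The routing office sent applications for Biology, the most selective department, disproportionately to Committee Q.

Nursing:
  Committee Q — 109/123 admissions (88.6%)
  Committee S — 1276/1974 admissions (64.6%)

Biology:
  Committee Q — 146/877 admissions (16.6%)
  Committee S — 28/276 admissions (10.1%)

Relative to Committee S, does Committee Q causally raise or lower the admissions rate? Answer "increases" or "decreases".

Committee Q is higher inside every department stratum but Committee S is higher in aggregate. Whether to stratify depends on how department relates to the review committee.
The imbalance in department arose from how applicants were allocated, not from anything the review committee did; and department independently affects the outcome. The pooled gap is confounded — condition on department.
Within each level — Nursing: 88.6% vs 64.6%; Biology: 16.6% vs 10.1% — Committee Q is higher every time.

increases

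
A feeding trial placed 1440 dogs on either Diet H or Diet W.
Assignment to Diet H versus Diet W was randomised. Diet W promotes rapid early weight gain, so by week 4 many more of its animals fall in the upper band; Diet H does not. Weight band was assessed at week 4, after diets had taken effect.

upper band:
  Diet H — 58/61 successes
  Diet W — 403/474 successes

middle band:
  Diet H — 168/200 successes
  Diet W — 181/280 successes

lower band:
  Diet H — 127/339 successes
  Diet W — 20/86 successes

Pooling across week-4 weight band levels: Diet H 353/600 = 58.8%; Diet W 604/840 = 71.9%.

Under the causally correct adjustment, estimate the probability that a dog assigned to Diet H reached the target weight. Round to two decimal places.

0.59

Week-4 weight band lies on the pathway diet → week-4 weight band → outcome, so adjusting for it blocks the indirect effect. For the total causal effect of diet, use the unadjusted pooled rates.
So P(outcome | do(Diet H)) is just the pooled rate for Diet H: 353/600 = 0.588.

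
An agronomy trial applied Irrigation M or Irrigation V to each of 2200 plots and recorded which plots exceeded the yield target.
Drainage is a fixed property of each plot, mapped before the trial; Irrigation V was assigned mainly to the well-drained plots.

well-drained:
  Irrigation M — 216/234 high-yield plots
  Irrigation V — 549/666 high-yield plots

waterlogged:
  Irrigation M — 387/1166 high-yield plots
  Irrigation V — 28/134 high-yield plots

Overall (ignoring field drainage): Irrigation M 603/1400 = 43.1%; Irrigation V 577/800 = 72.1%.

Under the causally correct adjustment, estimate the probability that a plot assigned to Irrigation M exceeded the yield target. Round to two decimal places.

0.57

Irrigation M is higher inside every field drainage stratum but Irrigation V is higher in aggregate. Whether to stratify depends on how field drainage relates to the irrigation.
Here field drainage is a common cause — it drives both which irrigation a case falls under and the outcome. The crude comparison mixes populations; the stratum-specific rates are the causally relevant ones.
Standardising Irrigation M to the population field drainage mix: 0.409·216/234 + 0.591·387/1166 = 0.574.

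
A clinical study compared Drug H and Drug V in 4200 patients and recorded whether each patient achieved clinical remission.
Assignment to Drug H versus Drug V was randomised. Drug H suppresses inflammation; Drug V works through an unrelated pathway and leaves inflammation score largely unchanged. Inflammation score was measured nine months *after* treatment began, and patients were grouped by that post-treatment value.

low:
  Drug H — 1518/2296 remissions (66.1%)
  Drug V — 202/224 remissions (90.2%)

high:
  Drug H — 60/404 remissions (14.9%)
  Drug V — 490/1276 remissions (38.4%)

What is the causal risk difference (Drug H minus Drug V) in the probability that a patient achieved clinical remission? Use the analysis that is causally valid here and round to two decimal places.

Drug V is higher inside every inflammation score stratum but Drug H is higher in aggregate. Whether to stratify depends on how inflammation score relates to the drug.
Stratifying would compare drugs among patients the drugs themselves sorted into inflammation score groups — a form of selection on an intermediate. The unconditioned pooled rates give the total causal effect.
The causal difference is the pooled difference: 0.584 − 0.461 = +0.123.

+0.12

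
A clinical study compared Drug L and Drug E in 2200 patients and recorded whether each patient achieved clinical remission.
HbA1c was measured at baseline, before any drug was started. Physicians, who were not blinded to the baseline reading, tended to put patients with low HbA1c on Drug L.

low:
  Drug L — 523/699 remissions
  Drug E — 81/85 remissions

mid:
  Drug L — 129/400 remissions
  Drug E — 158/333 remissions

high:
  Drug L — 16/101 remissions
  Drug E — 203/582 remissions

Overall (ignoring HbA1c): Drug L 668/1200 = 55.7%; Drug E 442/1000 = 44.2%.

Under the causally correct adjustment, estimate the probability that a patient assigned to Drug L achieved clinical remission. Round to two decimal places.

Since HbA1c is a pre-existing factor (not a product of the drug) and it affects the outcome on its own, it is a confounder. The stratified rates, not the pooled rate, identify the causal effect.
Standardising Drug L to the population HbA1c mix: 0.356·523/699 + 0.333·129/400 + 0.310·16/101 = 0.423.

0.42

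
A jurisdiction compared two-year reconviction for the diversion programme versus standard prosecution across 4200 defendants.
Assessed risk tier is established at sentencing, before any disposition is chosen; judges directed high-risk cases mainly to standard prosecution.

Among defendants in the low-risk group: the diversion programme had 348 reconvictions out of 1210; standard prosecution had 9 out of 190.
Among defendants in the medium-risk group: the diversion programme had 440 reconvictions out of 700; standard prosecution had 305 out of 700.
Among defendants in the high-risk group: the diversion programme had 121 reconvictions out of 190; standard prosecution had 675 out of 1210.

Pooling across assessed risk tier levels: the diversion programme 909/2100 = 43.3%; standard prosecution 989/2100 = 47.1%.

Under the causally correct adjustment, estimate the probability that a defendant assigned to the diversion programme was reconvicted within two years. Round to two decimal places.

The stratified and pooled comparisons disagree (standard prosecution wins within each assessed risk tier; the diversion programme wins overall), so the answer turns on the causal role of assessed risk tier.
Nothing the disposition does changes assessed risk tier; the imbalance is an allocation artefact. With assessed risk tier also predicting the outcome, the pooled figure is confounded, and the within-stratum comparison is the causal one.
Standardising the diversion programme to the population assessed risk tier mix: 0.333·348/1210 + 0.333·440/700 + 0.333·121/190 = 0.518.

0.52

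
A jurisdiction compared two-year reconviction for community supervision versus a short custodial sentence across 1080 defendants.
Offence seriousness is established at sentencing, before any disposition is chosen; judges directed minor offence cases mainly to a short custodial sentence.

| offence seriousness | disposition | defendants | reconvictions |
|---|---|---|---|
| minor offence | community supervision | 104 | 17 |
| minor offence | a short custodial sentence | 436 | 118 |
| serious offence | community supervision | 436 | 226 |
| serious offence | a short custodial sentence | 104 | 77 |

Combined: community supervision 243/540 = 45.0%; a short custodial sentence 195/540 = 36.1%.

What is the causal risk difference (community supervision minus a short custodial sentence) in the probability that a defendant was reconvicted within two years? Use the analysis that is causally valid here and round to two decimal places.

-0.16

Offence seriousness differs across dispositions for reasons unrelated to any effect of the disposition itself, and it separately predicts the outcome — a classic confounder. We must compare within offence seriousness levels.
Adjusting over the population distribution of offence seriousness: 0.500·(0.163−0.271) + 0.500·(0.518−0.740) = -0.165.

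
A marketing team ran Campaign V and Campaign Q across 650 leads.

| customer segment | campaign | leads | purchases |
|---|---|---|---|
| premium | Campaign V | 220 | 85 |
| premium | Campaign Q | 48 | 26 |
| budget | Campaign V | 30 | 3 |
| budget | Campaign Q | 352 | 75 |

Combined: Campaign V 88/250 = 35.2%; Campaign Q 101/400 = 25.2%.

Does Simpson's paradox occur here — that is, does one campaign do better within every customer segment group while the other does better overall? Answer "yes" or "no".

yes

Within each customer segment level (premium 38.6% vs 54.2%; budget 10.0% vs 21.3%), Campaign Q has the higher rate every time. Pooled: 35.2% vs 25.2% — Campaign V has the higher rate overall. The two comparisons disagree.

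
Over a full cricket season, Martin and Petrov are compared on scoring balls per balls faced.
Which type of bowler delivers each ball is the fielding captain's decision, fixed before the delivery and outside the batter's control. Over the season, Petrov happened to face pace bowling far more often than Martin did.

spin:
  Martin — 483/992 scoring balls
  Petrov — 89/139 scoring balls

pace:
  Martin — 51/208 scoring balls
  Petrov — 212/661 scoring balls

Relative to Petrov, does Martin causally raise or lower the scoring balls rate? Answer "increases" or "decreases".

decreases

Bowling type differs across players for reasons unrelated to any effect of the player itself, and it separately predicts the outcome — a classic confounder. We must compare within bowling type levels.
Within each level — spin: 48.7% vs 64.0%; pace: 24.5% vs 32.1% — Petrov is higher every time.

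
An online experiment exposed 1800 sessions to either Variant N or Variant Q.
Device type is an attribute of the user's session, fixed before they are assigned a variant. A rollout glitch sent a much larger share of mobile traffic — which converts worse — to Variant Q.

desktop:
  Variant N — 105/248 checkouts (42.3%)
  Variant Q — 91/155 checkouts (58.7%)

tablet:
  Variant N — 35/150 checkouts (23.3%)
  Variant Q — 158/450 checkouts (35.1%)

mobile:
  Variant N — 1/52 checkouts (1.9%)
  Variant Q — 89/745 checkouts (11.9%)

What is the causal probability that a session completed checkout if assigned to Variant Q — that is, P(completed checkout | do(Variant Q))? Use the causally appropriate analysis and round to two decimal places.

Within every device type level Variant Q has the higher rate, yet pooled Variant N does — Simpson's reversal.
The imbalance in device type arose from how sessions were allocated, not from anything the variant did; and device type independently affects the outcome. The pooled gap is confounded — condition on device type.
Standardising Variant Q to the population device type mix: 0.224·91/155 + 0.333·158/450 + 0.443·89/745 = 0.301.

0.30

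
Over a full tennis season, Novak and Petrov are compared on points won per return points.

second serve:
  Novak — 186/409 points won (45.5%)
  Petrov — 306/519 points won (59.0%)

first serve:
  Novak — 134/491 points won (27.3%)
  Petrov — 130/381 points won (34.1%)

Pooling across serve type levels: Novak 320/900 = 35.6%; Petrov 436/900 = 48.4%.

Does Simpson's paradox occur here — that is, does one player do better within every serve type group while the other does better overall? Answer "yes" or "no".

no

Within each serve type level (second serve 45.5% vs 59.0%; first serve 27.3% vs 34.1%), Petrov has the higher rate every time. Pooled: 35.6% vs 48.4% — Petrov has the higher rate overall. They agree.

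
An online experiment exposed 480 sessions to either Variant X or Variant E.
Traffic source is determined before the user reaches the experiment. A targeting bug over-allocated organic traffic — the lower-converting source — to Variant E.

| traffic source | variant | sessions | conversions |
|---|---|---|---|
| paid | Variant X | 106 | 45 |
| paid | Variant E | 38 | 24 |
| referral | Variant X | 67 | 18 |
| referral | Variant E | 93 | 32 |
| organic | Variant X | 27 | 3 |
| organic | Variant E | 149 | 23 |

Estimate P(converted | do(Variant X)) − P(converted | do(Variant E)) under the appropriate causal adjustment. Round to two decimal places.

-0.10

The stratified and pooled comparisons disagree (Variant E wins within each traffic source; Variant X wins overall), so the answer turns on the causal role of traffic source.
Nothing the variant does changes traffic source; the imbalance is an allocation artefact. With traffic source also predicting the outcome, the pooled figure is confounded, and the within-stratum comparison is the causal one.
Adjusting over the population distribution of traffic source: 0.300·(0.425−0.632) + 0.333·(0.269−0.344) + 0.367·(0.111−0.154) = -0.103.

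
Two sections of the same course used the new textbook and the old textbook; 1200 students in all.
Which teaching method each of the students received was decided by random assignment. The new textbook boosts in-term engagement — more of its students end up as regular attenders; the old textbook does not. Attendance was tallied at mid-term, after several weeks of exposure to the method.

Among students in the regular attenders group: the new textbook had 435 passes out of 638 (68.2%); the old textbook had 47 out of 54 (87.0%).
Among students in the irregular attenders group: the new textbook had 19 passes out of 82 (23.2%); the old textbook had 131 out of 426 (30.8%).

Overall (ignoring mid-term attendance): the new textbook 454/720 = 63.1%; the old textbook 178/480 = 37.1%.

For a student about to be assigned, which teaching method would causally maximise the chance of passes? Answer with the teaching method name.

the new textbook

The stratified and pooled comparisons disagree (the old textbook wins within each mid-term attendance; the new textbook wins overall), so the answer turns on the causal role of mid-term attendance.
Because the teaching method influences mid-term attendance, mid-term attendance is a post-treatment mediator, not a confounder. Stratifying on it would bias the estimate; the causal effect is the crude pooled difference.
Pooled: the new textbook 63.1% vs the old textbook 37.1%; the new textbook is higher overall.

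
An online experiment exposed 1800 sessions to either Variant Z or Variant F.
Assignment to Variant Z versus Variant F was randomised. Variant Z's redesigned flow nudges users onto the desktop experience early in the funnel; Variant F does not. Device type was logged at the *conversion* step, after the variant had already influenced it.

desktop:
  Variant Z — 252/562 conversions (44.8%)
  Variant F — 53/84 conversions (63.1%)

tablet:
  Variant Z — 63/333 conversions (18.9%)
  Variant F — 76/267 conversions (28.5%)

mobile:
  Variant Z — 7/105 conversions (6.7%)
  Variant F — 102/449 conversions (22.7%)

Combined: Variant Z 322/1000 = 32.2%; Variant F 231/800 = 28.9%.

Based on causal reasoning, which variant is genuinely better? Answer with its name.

Stratifying would compare variants among sessions the variants themselves sorted into device type groups — a form of selection on an intermediate. The unconditioned pooled rates give the total causal effect.
Pooled: Variant Z 32.2% vs Variant F 28.9%; Variant Z is higher overall.

Variant Z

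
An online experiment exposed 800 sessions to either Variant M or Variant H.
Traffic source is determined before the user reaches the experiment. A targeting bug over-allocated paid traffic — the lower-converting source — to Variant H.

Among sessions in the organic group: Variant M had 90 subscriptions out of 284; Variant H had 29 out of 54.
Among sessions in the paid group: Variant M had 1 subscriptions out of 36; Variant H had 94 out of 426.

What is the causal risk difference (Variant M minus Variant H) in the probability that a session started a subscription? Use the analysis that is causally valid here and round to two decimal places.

-0.20

Since traffic source is a pre-existing factor (not a product of the variant) and it affects the outcome on its own, it is a confounder. The stratified rates, not the pooled rate, identify the causal effect.
Adjusting over the population distribution of traffic source: 0.422·(0.317−0.537) + 0.578·(0.028−0.221) = -0.204.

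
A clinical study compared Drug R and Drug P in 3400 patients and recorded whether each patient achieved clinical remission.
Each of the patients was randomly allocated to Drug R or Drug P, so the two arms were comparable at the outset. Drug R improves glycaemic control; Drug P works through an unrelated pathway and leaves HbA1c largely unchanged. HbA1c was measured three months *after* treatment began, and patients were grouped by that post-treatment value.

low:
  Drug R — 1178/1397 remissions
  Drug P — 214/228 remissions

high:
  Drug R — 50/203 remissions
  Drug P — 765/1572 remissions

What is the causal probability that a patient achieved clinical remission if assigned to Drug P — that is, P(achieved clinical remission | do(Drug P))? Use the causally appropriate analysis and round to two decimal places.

0.54

Stratifying would compare drugs among patients the drugs themselves sorted into HbA1c groups — a form of selection on an intermediate. The unconditioned pooled rates give the total causal effect.
So P(outcome | do(Drug P)) is just the pooled rate for Drug P: 979/1800 = 0.544.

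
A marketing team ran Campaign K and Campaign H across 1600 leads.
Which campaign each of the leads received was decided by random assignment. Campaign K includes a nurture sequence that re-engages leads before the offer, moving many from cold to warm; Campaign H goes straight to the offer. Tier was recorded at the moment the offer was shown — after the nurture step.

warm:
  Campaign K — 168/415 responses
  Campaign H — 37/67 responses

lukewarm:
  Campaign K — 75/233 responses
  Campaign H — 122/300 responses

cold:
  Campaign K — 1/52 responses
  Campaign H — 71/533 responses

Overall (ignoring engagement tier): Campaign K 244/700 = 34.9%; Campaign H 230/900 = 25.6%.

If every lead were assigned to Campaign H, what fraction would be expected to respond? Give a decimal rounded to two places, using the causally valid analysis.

Stratifying would compare campaigns among leads the campaigns themselves sorted into engagement tier groups — a form of selection on an intermediate. The unconditioned pooled rates give the total causal effect.
So P(outcome | do(Campaign H)) is just the pooled rate for Campaign H: 230/900 = 0.256.

0.26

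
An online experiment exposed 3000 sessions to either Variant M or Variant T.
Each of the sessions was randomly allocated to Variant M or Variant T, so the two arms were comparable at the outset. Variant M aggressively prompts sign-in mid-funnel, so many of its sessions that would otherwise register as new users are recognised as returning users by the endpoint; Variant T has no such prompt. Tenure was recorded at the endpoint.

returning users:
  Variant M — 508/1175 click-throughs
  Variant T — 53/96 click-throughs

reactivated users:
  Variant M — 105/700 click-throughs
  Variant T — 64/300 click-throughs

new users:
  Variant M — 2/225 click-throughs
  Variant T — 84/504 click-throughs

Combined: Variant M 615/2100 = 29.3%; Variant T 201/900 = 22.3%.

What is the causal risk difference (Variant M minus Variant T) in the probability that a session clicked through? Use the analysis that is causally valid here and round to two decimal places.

User tenure is downstream of the variant. One should not condition on a consequence of treatment, so the overall rates are the right comparison.
The causal difference is the pooled difference: 0.293 − 0.223 = +0.070.

+0.07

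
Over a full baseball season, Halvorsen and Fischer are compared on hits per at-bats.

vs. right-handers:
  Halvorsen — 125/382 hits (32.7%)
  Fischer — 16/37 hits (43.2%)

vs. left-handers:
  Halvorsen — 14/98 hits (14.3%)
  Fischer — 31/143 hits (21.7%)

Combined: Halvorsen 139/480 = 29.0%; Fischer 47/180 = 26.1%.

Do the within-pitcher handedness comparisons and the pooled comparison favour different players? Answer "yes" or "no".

Within each pitcher handedness level (vs. right-handers 32.7% vs 43.2%; vs. left-handers 14.3% vs 21.7%), Fischer has the higher rate every time. Pooled: 29.0% vs 26.1% — Halvorsen has the higher rate overall. The two comparisons disagree.

yes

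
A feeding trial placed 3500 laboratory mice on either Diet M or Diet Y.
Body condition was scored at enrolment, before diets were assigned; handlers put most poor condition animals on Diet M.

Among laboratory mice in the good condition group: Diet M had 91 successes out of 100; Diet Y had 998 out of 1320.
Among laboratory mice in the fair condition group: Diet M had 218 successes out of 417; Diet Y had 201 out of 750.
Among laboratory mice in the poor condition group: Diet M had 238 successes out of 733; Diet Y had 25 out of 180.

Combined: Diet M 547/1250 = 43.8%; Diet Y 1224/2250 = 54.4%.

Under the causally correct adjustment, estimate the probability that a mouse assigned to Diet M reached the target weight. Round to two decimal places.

Starting body condition differs across diets for reasons unrelated to any effect of the diet itself, and it separately predicts the outcome — a classic confounder. We must compare within starting body condition levels.
Standardising Diet M to the population starting body condition mix: 0.406·91/100 + 0.333·218/417 + 0.261·238/733 = 0.628.

0.63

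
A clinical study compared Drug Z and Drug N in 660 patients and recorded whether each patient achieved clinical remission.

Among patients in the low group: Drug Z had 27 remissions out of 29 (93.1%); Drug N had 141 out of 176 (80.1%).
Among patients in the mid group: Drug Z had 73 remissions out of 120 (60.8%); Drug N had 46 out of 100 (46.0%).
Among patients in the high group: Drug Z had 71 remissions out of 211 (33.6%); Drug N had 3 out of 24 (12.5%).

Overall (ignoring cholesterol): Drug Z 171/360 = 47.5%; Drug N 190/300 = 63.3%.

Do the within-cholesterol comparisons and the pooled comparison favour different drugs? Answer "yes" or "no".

yes

Within each cholesterol level (low 93.1% vs 80.1%; mid 60.8% vs 46.0%; high 33.6% vs 12.5%), Drug Z has the higher rate every time. Pooled: 47.5% vs 63.3% — Drug N has the higher rate overall. The two comparisons disagree.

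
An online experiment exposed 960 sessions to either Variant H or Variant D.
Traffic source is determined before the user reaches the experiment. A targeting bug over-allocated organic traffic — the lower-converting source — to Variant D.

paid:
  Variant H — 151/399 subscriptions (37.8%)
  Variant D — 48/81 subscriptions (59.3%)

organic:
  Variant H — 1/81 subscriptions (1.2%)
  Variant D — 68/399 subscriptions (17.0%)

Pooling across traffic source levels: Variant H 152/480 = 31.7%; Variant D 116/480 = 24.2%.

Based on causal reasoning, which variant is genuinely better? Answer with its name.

Variant D

Since traffic source is a pre-existing factor (not a product of the variant) and it affects the outcome on its own, it is a confounder. The stratified rates, not the pooled rate, identify the causal effect.
Within each level — paid: 37.8% vs 59.3%; organic: 1.2% vs 17.0% — Variant D is higher every time.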